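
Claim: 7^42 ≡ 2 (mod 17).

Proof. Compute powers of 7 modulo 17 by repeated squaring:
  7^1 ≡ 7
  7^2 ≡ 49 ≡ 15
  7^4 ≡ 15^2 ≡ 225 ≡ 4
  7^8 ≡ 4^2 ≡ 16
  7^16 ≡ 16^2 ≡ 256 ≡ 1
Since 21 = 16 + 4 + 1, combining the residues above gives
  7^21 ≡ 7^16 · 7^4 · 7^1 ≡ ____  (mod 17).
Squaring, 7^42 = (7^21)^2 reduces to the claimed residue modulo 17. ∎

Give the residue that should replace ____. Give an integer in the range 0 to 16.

11

Multiply the listed residues: 1 · 4 · 7 = 4 → 28.
Reducing modulo 17: 28 = 1·17 + 11, so 7^21 ≡ 11.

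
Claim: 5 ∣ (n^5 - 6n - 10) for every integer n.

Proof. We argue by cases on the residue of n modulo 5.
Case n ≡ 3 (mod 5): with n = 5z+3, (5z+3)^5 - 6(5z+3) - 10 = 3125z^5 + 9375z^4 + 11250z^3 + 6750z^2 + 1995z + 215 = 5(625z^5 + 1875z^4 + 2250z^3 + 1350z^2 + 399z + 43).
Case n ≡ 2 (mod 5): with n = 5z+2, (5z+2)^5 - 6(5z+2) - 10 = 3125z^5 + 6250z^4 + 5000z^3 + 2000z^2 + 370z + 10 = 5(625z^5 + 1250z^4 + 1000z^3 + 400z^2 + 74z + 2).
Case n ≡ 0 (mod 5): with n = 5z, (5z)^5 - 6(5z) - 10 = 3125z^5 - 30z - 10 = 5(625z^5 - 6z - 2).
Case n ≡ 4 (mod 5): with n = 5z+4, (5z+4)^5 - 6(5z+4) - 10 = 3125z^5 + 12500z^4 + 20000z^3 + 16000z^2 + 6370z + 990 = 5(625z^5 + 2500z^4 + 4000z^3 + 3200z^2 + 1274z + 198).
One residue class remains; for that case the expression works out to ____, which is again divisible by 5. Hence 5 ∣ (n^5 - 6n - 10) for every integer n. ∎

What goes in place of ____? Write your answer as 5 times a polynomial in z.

5(625z^5 + 625z^4 + 250z^3 + 50z^2 - z - 3)

The residues treated are {3, 2, 0, 4}, so the missing case is n ≡ 1 (mod 5); write n = 5z+1.
Then (5z+1)^5 - 6(5z+1) - 10 = 3125z^5 + 3125z^4 + 1250z^3 + 250z^2 - 5z - 15 = 5(625z^5 + 625z^4 + 250z^3 + 50z^2 - z - 3).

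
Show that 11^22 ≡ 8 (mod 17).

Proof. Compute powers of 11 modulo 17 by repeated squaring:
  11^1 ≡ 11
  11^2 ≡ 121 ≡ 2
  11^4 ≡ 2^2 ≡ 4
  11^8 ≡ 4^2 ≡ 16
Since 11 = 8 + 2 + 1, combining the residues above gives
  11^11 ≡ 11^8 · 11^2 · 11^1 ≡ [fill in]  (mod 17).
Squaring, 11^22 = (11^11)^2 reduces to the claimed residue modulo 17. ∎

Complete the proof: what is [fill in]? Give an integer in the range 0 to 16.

12

11^8 · 11^2 · 11^1 ≡ 16 · 2 · 11 = 352.
352 mod 17 = 12, so 11^11 ≡ 12 (mod 17).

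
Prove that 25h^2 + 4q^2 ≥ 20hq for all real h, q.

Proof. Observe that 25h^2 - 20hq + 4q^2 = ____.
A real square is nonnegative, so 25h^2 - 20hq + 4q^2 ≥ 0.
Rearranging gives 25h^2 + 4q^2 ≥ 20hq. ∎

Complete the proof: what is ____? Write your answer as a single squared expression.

25h^2 - 20hq + 4q^2 is a perfect-square trinomial: the outer terms are (5h)^2 and (2q)^2, and the cross term is -2·5h·2q.
So 25h^2 - 20hq + 4q^2 = (5h - 2q)^2 ≥ 0.

(5h - 2q)^2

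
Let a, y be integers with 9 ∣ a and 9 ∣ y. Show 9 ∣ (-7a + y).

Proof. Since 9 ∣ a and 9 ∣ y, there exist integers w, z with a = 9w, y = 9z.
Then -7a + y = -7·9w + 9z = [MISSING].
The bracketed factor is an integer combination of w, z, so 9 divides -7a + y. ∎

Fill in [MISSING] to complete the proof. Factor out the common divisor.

Pull the common 9 out of every term: -7·9w + 9z = 9(-7w + z).
-7w + z is an integer, which exhibits the divisibility.

9(-7w + z)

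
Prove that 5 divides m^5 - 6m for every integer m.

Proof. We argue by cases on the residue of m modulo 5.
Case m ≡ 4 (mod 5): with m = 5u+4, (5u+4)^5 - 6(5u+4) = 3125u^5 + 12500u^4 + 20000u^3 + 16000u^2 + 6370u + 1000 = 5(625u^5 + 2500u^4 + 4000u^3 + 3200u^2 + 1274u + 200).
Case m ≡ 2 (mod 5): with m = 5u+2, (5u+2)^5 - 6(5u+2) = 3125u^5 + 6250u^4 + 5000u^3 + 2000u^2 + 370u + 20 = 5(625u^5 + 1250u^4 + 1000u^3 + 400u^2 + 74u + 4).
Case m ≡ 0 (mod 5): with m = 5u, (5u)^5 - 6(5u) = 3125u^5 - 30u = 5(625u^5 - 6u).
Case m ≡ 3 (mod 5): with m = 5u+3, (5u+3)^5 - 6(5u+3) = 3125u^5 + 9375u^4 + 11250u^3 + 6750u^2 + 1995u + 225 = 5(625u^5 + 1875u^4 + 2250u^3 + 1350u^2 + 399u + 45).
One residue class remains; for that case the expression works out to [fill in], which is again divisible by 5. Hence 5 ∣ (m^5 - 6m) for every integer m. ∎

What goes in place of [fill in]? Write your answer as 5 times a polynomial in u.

The residues treated are {4, 2, 0, 3}, so the missing case is m ≡ 1 (mod 5); write m = 5u+1.
Then (5u+1)^5 - 6(5u+1) = 3125u^5 + 3125u^4 + 1250u^3 + 250u^2 - 5u - 5 = 5(625u^5 + 625u^4 + 250u^3 + 50u^2 - u - 1).

5(625u^5 + 625u^4 + 250u^3 + 50u^2 - u - 1)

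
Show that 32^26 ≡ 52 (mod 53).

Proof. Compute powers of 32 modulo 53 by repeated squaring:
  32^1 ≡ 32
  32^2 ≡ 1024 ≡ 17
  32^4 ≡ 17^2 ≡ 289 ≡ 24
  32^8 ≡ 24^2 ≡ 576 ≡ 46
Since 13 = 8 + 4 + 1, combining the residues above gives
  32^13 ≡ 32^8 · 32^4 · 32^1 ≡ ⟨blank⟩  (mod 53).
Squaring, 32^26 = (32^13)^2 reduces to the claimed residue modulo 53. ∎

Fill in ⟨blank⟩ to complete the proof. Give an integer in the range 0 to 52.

Multiply the listed residues: 46 · 24 · 32 = 1104 → 35328.
Reducing modulo 53: 35328 = 666·53 + 30, so 32^13 ≡ 30.

30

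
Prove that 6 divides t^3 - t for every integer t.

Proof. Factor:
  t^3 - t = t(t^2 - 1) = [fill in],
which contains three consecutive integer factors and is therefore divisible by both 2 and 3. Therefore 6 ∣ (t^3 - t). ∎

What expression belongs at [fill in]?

(t - 1)t(t + 1)

t(t^2 - 1) = t(t - 1)(t + 1) = (t - 1)t(t + 1).
These three factors are consecutive integers, so their product is divisible by 6.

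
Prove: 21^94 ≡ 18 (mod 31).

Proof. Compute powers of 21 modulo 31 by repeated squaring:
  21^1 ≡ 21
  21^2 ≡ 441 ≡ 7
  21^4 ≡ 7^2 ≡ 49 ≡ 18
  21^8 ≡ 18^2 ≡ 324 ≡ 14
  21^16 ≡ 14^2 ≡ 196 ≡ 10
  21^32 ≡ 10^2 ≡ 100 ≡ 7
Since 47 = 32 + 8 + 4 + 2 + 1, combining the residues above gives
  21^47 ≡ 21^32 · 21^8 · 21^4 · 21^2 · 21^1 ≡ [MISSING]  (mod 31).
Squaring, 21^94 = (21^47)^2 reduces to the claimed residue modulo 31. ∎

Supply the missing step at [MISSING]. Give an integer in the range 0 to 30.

24

Multiply the listed residues: 7 · 14 · 18 · 7 · 21 = 98 → 1764 → 12348 → 259308.
Reducing modulo 31: 259308 = 8364·31 + 24, so 21^47 ≡ 24.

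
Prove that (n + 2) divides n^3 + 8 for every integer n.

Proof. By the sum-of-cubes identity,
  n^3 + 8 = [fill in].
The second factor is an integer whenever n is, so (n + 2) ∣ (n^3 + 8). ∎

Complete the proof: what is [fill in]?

(n + 2)(n^2 - 2n + 4)

a^3 + b^3 = (a + b)(a^2 - ab + b^2). With a = n, b = 2:
n^3 + 8 = (n + 2)(n^2 - 2n + 4).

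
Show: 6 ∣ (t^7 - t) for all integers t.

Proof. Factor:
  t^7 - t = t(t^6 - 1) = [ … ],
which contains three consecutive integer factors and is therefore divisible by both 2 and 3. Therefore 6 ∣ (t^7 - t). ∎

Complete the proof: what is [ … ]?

t^6 - 1 = (t^2 - 1)(t^4 + t^2 + 1), and t^2 - 1 = (t-1)(t+1).
So t(t^6 - 1) = (t - 1)t(t + 1)(t^4 + t^2 + 1).

(t - 1)t(t + 1)(t^4 + t^2 + 1)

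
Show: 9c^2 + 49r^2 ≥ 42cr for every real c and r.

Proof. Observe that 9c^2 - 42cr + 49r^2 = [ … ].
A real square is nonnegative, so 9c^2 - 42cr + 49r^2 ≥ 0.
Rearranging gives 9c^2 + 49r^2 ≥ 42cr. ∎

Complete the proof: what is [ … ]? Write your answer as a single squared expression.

(3c - 7r)^2

The leading and trailing coefficients are 3^2 and 7^2, and 42 = 2·3·7, so the trinomial is (3c - 7r)^2.
Hence 9c^2 - 42cr + 49r^2 ≥ 0.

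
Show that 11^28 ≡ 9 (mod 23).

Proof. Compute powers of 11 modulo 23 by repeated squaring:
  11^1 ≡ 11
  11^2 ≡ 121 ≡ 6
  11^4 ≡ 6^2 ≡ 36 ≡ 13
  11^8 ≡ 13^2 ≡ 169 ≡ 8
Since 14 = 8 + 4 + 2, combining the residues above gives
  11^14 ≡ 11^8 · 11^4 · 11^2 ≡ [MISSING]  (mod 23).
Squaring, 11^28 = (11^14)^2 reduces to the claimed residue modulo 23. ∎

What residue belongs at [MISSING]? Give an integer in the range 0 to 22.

11^8 · 11^4 · 11^2 ≡ 8 · 13 · 6 = 624.
624 mod 23 = 3, so 11^14 ≡ 3 (mod 23).

3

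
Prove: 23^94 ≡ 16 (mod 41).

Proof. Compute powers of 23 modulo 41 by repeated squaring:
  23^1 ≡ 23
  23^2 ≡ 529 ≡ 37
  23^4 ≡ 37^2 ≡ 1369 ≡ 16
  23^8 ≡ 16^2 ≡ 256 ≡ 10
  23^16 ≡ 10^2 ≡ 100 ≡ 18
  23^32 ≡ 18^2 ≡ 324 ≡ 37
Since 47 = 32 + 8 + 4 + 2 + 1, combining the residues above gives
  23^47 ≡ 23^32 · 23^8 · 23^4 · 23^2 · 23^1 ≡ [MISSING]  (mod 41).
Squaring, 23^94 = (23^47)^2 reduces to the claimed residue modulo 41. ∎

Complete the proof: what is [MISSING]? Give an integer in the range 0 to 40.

Multiply the listed residues: 37 · 10 · 16 · 37 · 23 = 370 → 5920 → 219040 → 5037920.
Reducing modulo 41: 5037920 = 122876·41 + 4, so 23^47 ≡ 4.

4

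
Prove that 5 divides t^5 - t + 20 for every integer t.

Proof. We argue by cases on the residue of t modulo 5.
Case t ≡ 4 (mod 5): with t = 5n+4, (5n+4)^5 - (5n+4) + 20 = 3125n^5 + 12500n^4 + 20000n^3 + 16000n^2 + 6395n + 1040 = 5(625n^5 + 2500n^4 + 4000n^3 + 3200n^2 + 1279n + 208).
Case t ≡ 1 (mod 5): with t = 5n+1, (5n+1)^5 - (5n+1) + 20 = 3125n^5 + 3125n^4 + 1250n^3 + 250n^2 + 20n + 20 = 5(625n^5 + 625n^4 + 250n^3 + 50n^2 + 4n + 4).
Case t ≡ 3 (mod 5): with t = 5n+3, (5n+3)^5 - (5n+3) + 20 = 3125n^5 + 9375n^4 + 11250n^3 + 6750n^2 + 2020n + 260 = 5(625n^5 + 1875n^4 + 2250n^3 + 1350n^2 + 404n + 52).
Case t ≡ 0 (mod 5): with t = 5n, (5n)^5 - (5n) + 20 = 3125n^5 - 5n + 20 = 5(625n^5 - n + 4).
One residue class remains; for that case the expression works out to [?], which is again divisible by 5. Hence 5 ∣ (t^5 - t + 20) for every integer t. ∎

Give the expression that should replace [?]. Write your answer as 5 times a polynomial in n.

5(625n^5 + 1250n^4 + 1000n^3 + 400n^2 + 79n + 10)

The residues treated are {4, 1, 3, 0}, so the missing case is t ≡ 2 (mod 5); write t = 5n+2.
Then (5n+2)^5 - (5n+2) + 20 = 3125n^5 + 6250n^4 + 5000n^3 + 2000n^2 + 395n + 50 = 5(625n^5 + 1250n^4 + 1000n^3 + 400n^2 + 79n + 10).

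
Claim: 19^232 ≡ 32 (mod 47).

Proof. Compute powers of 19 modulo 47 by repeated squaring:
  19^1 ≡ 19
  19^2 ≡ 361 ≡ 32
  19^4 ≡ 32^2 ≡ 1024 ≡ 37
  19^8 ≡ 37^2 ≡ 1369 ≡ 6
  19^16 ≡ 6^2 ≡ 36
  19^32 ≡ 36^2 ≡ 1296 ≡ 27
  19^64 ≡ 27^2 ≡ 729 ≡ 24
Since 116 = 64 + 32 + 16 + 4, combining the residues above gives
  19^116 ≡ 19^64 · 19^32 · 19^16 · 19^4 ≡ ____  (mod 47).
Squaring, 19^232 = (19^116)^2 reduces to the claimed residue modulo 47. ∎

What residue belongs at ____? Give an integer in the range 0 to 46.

Multiply the listed residues: 24 · 27 · 36 · 37 = 648 → 23328 → 863136.
Reducing modulo 47: 863136 = 18364·47 + 28, so 19^116 ≡ 28.

28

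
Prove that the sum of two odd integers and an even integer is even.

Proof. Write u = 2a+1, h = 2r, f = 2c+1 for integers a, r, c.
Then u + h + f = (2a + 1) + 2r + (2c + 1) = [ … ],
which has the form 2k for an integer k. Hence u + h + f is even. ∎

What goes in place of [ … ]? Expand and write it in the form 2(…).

2(a + c + r + 1)

Expanding: (2a + 1) + 2r + (2c + 1) = 2a + 2c + 2r + 2.
Every term is even; pulling out the factor of 2 gives 2(a + c + r + 1).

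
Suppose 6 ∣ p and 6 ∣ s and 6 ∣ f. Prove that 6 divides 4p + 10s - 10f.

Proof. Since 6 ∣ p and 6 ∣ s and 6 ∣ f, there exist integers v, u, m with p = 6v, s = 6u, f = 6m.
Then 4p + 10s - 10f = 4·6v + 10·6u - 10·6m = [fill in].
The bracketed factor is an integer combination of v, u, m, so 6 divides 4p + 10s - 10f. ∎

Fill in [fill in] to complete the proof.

6(-10m + 10u + 4v)

Each term has a factor of 6: 4·6v + 10·6u - 10·6m = 6·(-10m + 10u + 4v).
Since -10m + 10u + 4v is an integer, 6 ∣ (4p + 10s - 10f).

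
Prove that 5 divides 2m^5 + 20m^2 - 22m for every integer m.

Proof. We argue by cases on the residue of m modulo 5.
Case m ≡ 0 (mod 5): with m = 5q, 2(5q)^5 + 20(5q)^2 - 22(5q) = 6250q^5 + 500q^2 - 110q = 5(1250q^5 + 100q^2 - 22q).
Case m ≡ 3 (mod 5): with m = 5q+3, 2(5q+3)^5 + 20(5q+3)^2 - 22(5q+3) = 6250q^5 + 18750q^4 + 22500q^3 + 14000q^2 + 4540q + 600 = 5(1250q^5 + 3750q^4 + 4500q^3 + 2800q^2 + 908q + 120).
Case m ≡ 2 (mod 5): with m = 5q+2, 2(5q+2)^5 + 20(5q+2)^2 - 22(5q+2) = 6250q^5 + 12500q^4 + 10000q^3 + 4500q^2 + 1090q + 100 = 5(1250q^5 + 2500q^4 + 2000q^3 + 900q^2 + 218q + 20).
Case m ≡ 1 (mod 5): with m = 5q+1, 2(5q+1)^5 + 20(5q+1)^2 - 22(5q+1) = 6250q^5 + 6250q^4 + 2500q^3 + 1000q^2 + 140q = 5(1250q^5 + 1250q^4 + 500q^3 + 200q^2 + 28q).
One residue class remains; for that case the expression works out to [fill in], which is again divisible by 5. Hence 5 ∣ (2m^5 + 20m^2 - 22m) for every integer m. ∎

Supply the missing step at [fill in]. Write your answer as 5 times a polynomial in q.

5(1250q^5 + 5000q^4 + 8000q^3 + 6500q^2 + 2698q + 456)

Only m ≡ 4 (mod 5) is unaccounted for. Put m = 5q+4:
2(5q+4)^5 + 20(5q+4)^2 - 22(5q+4) expands to 6250q^5 + 25000q^4 + 40000q^3 + 32500q^2 + 13490q + 2280,
and factoring out 5 leaves 5(1250q^5 + 5000q^4 + 8000q^3 + 6500q^2 + 2698q + 456).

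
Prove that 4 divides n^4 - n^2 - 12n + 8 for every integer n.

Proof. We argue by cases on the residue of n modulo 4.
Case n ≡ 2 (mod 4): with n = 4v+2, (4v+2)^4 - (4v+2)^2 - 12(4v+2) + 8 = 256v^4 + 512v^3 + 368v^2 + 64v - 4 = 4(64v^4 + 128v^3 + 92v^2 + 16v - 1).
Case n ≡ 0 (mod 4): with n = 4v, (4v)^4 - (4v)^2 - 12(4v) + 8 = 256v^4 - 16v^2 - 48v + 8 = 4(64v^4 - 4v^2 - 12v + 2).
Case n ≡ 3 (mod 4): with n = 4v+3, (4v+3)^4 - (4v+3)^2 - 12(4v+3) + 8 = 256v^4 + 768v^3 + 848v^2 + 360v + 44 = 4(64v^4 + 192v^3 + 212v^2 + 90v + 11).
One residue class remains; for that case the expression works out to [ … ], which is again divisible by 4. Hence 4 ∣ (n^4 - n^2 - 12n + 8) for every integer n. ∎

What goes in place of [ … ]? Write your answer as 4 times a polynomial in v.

Only n ≡ 1 (mod 4) is unaccounted for. Put n = 4v+1:
(4v+1)^4 - (4v+1)^2 - 12(4v+1) + 8 expands to 256v^4 + 256v^3 + 80v^2 - 40v - 4,
and factoring out 4 leaves 4(64v^4 + 64v^3 + 20v^2 - 10v - 1).

4(64v^4 + 64v^3 + 20v^2 - 10v - 1)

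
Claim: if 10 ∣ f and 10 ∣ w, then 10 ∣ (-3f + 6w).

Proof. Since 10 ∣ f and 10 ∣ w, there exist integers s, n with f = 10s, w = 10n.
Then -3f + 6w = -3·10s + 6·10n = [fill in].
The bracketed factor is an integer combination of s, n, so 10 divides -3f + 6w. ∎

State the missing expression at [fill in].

10(6n - 3s)

Pull the common 10 out of every term: -3·10s + 6·10n = 10(6n - 3s).
6n - 3s is an integer, which exhibits the divisibility.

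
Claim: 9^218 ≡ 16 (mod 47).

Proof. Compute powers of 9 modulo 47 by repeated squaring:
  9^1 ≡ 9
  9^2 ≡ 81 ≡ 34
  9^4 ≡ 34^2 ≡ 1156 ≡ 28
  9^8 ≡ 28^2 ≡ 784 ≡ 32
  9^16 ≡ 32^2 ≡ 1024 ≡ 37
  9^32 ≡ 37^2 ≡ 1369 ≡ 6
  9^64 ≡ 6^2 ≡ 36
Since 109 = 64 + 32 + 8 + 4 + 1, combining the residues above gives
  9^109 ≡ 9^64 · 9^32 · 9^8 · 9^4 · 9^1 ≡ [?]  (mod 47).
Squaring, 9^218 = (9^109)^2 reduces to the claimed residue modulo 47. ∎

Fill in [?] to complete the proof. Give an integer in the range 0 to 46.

4

9^64 · 9^32 · 9^8 · 9^4 · 9^1 ≡ 36 · 6 · 32 · 28 · 9 = 1741824.
1741824 mod 47 = 4, so 9^109 ≡ 4 (mod 47).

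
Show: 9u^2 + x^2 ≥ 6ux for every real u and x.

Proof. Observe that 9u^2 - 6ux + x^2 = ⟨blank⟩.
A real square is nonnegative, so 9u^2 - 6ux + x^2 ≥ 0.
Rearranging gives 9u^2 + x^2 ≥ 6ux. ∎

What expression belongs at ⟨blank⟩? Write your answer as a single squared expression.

(3u - x)^2

The leading and trailing coefficients are 3^2 and 1^2, and 6 = 2·3·1, so the trinomial is (3u - x)^2.
Hence 9u^2 - 6ux + x^2 ≥ 0.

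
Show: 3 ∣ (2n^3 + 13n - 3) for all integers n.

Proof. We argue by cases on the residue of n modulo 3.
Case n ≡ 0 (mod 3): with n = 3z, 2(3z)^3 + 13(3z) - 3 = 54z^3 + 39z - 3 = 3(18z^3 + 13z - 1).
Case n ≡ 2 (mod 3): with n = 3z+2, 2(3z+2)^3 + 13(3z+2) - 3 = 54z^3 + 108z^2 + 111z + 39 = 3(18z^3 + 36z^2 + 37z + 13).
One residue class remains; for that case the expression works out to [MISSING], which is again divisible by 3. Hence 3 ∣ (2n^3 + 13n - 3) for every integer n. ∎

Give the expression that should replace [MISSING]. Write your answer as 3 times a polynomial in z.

Only n ≡ 1 (mod 3) is unaccounted for. Put n = 3z+1:
2(3z+1)^3 + 13(3z+1) - 3 expands to 54z^3 + 54z^2 + 57z + 12,
and factoring out 3 leaves 3(18z^3 + 18z^2 + 19z + 4).

3(18z^3 + 18z^2 + 19z + 4)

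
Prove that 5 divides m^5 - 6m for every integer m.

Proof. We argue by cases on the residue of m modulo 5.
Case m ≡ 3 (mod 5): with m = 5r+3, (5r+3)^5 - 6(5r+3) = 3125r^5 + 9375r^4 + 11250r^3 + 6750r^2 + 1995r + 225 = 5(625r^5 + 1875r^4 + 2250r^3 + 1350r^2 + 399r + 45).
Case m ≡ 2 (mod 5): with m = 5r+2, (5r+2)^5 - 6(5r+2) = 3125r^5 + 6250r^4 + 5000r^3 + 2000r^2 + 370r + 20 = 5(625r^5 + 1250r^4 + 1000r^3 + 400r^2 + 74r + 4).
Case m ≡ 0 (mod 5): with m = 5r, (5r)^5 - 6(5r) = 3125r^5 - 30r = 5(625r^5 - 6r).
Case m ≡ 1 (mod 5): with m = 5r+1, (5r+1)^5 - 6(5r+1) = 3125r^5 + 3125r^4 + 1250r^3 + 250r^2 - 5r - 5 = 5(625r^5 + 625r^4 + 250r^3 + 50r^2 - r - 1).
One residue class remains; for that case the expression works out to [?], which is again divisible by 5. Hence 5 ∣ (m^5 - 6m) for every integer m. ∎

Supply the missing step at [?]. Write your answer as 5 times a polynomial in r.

5(625r^5 + 2500r^4 + 4000r^3 + 3200r^2 + 1274r + 200)

Only m ≡ 4 (mod 5) is unaccounted for. Put m = 5r+4:
(5r+4)^5 - 6(5r+4) expands to 3125r^5 + 12500r^4 + 20000r^3 + 16000r^2 + 6370r + 1000,
and factoring out 5 leaves 5(625r^5 + 2500r^4 + 4000r^3 + 3200r^2 + 1274r + 200).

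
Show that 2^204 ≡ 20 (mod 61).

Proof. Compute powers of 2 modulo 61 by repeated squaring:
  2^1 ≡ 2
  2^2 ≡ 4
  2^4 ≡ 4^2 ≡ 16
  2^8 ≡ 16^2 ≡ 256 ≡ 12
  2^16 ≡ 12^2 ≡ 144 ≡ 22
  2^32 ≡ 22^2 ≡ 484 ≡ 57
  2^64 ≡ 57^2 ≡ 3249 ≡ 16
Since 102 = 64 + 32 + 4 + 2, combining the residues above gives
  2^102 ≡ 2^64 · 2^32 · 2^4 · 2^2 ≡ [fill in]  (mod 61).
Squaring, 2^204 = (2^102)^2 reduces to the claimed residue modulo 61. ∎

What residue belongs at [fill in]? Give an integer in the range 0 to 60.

52

Multiply the listed residues: 16 · 57 · 16 · 4 = 912 → 14592 → 58368.
Reducing modulo 61: 58368 = 956·61 + 52, so 2^102 ≡ 52.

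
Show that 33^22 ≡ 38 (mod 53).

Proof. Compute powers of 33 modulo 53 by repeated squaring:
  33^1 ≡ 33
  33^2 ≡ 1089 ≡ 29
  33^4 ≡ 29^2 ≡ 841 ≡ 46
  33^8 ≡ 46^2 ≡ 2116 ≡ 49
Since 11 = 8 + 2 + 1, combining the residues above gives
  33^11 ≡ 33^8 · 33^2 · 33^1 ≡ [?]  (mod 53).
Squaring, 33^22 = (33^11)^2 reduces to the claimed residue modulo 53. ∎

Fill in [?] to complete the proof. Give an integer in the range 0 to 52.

41

33^8 · 33^2 · 33^1 ≡ 49 · 29 · 33 = 46893.
46893 mod 53 = 41, so 33^11 ≡ 41 (mod 53).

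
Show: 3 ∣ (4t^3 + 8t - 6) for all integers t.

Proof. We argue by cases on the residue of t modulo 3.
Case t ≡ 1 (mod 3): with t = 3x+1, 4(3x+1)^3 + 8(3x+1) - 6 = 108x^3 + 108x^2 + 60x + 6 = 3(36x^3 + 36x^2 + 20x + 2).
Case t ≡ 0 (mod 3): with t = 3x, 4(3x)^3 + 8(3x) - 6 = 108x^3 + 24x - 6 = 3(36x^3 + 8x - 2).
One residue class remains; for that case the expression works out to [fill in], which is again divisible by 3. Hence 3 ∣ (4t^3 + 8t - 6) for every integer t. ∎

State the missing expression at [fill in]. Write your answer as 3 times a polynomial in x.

The residues treated are {1, 0}, so the missing case is t ≡ 2 (mod 3); write t = 3x+2.
Then 4(3x+2)^3 + 8(3x+2) - 6 = 108x^3 + 216x^2 + 168x + 42 = 3(36x^3 + 72x^2 + 56x + 14).

3(36x^3 + 72x^2 + 56x + 14)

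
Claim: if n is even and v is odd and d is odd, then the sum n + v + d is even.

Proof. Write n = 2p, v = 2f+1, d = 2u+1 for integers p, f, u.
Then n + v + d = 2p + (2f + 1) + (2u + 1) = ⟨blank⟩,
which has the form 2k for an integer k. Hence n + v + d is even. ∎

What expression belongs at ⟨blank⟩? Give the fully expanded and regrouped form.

2(f + p + u + 1)

Expanding: 2p + (2f + 1) + (2u + 1) = 2f + 2p + 2u + 2.
Every term is even; pulling out the factor of 2 gives 2(f + p + u + 1).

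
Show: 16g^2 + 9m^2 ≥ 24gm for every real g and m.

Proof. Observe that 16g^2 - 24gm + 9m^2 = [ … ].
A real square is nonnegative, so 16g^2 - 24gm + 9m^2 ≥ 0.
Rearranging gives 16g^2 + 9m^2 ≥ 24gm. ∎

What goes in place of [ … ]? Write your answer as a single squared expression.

(4g - 3m)^2

The leading and trailing coefficients are 4^2 and 3^2, and 24 = 2·4·3, so the trinomial is (4g - 3m)^2.
Hence 16g^2 - 24gm + 9m^2 ≥ 0.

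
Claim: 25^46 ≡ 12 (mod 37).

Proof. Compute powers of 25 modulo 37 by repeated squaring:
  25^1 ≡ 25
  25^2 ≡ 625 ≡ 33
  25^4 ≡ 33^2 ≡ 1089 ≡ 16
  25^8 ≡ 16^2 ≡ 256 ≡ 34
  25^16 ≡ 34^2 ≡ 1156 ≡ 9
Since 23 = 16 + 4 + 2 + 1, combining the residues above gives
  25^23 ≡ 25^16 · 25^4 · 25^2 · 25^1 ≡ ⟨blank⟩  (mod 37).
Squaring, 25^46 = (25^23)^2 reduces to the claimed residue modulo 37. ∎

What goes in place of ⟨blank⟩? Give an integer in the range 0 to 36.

25^16 · 25^4 · 25^2 · 25^1 ≡ 9 · 16 · 33 · 25 = 118800.
118800 mod 37 = 30, so 25^23 ≡ 30 (mod 37).

30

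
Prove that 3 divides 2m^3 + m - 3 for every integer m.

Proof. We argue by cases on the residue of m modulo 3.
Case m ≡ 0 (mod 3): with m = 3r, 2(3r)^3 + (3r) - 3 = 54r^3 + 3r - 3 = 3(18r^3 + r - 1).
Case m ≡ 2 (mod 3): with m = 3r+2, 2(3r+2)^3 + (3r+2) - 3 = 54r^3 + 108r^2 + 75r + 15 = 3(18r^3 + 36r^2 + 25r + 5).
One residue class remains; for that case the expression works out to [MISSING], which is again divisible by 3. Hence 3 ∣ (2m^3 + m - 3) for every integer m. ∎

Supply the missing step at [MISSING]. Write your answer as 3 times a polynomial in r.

Only m ≡ 1 (mod 3) is unaccounted for. Put m = 3r+1:
2(3r+1)^3 + (3r+1) - 3 expands to 54r^3 + 54r^2 + 21r,
and factoring out 3 leaves 3(18r^3 + 18r^2 + 7r).

3(18r^3 + 18r^2 + 7r)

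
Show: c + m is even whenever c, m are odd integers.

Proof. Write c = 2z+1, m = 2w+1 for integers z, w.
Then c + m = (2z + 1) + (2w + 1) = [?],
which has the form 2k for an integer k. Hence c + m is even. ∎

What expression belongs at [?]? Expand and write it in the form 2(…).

(2z + 1) + (2w + 1) = 2w + 2z + 2
= 2(w + z + 1).
Since w + z + 1 is an integer, the sum is of the form 2k for an integer k.

2(w + z + 1)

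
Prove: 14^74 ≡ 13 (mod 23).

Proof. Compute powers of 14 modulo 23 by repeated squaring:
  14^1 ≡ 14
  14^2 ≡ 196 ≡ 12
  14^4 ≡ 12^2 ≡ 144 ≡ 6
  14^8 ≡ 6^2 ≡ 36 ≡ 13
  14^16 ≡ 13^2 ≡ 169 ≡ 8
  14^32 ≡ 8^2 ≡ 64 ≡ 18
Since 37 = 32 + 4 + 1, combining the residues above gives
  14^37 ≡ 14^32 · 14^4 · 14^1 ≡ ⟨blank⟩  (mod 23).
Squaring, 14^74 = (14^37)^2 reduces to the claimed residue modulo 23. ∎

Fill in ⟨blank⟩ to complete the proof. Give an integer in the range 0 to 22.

Multiply the listed residues: 18 · 6 · 14 = 108 → 1512.
Reducing modulo 23: 1512 = 65·23 + 17, so 14^37 ≡ 17.

17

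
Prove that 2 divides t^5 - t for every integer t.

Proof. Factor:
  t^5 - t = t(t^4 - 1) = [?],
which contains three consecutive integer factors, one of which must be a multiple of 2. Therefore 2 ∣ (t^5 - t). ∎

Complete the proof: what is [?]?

t^4 - 1 = (t^2 - 1)(t^2 + 1), and t^2 - 1 = (t-1)(t+1).
So t(t^4 - 1) = (t - 1)t(t + 1)(t^2 + 1).

(t - 1)t(t + 1)(t^2 + 1)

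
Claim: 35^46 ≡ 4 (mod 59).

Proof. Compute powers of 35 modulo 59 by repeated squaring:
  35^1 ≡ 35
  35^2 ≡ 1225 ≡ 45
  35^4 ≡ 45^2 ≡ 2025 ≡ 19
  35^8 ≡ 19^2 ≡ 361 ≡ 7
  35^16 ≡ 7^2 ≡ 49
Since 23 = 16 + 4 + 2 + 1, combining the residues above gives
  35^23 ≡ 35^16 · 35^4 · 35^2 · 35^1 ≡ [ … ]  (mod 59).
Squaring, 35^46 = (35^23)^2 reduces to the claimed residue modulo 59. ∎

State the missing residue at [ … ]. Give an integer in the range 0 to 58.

57

35^16 · 35^4 · 35^2 · 35^1 ≡ 49 · 19 · 45 · 35 = 1466325.
1466325 mod 59 = 57, so 35^23 ≡ 57 (mod 59).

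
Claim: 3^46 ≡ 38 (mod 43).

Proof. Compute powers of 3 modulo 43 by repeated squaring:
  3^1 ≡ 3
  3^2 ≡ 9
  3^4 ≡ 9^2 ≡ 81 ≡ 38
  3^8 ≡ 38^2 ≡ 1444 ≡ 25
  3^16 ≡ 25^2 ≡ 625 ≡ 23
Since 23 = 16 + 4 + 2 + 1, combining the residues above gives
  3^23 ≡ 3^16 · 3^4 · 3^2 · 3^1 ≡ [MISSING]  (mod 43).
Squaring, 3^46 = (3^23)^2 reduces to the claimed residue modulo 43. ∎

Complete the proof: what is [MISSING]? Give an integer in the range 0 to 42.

34

Multiply the listed residues: 23 · 38 · 9 · 3 = 874 → 7866 → 23598.
Reducing modulo 43: 23598 = 548·43 + 34, so 3^23 ≡ 34.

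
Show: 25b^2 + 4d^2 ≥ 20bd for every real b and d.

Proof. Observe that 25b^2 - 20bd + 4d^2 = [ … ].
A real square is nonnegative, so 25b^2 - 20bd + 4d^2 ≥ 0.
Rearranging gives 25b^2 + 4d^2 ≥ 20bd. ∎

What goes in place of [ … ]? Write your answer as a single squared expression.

(5b - 2d)^2

25b^2 - 20bd + 4d^2 is a perfect-square trinomial: the outer terms are (5b)^2 and (2d)^2, and the cross term is -2·5b·2d.
So 25b^2 - 20bd + 4d^2 = (5b - 2d)^2 ≥ 0.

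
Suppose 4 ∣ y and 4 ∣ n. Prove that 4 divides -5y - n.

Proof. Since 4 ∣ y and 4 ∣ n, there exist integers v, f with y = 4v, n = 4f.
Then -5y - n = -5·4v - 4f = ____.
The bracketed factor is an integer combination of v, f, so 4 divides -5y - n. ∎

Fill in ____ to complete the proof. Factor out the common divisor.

Pull the common 4 out of every term: -5·4v - 4f = 4(-f - 5v).
-f - 5v is an integer, which exhibits the divisibility.

4(-f - 5v)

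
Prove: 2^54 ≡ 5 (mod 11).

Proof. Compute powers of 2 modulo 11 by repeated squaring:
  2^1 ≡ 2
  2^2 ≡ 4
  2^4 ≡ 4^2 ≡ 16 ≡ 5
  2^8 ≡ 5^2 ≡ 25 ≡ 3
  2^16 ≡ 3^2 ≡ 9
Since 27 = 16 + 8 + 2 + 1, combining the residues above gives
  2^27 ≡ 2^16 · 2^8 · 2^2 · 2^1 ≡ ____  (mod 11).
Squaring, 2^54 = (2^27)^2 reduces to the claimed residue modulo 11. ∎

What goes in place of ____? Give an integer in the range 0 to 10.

Multiply the listed residues: 9 · 3 · 4 · 2 = 27 → 108 → 216.
Reducing modulo 11: 216 = 19·11 + 7, so 2^27 ≡ 7.

7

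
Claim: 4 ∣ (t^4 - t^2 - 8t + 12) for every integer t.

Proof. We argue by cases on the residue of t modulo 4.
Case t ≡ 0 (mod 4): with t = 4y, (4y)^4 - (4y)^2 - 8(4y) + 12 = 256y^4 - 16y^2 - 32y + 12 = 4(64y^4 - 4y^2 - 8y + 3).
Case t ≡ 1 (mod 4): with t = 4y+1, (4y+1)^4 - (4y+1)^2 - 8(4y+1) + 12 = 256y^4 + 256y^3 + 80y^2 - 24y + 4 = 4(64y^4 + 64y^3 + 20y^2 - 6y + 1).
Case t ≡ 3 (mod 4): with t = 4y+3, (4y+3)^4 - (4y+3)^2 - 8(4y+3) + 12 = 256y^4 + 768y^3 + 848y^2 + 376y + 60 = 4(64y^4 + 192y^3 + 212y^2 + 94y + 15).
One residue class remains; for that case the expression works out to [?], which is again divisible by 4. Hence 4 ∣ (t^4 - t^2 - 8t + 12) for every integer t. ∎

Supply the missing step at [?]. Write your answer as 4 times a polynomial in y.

4(64y^4 + 128y^3 + 92y^2 + 20y + 2)

Only t ≡ 2 (mod 4) is unaccounted for. Put t = 4y+2:
(4y+2)^4 - (4y+2)^2 - 8(4y+2) + 12 expands to 256y^4 + 512y^3 + 368y^2 + 80y + 8,
and factoring out 4 leaves 4(64y^4 + 128y^3 + 92y^2 + 20y + 2).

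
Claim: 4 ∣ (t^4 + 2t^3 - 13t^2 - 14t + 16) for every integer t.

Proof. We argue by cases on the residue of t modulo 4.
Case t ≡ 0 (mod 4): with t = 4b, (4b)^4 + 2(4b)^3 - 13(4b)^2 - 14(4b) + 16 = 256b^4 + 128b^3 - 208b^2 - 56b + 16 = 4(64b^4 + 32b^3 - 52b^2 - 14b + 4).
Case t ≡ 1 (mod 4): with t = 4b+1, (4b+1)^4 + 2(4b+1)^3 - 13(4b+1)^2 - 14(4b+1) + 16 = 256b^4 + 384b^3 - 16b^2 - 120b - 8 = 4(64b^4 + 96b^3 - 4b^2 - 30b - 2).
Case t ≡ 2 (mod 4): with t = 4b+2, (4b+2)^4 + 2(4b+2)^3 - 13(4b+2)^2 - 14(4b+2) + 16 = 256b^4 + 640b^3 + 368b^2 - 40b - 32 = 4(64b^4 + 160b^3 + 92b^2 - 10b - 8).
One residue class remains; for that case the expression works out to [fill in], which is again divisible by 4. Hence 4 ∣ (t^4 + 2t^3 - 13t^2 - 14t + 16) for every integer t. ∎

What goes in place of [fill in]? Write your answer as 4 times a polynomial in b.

Only t ≡ 3 (mod 4) is unaccounted for. Put t = 4b+3:
(4b+3)^4 + 2(4b+3)^3 - 13(4b+3)^2 - 14(4b+3) + 16 expands to 256b^4 + 896b^3 + 944b^2 + 280b - 8,
and factoring out 4 leaves 4(64b^4 + 224b^3 + 236b^2 + 70b - 2).

4(64b^4 + 224b^3 + 236b^2 + 70b - 2)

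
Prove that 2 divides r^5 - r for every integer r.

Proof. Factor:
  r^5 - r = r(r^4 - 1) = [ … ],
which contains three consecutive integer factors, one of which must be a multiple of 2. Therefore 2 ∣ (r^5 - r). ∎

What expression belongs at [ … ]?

(r - 1)r(r + 1)(r^2 + 1)

r^4 - 1 = (r^2 - 1)(r^2 + 1), and r^2 - 1 = (r-1)(r+1).
So r(r^4 - 1) = (r - 1)r(r + 1)(r^2 + 1).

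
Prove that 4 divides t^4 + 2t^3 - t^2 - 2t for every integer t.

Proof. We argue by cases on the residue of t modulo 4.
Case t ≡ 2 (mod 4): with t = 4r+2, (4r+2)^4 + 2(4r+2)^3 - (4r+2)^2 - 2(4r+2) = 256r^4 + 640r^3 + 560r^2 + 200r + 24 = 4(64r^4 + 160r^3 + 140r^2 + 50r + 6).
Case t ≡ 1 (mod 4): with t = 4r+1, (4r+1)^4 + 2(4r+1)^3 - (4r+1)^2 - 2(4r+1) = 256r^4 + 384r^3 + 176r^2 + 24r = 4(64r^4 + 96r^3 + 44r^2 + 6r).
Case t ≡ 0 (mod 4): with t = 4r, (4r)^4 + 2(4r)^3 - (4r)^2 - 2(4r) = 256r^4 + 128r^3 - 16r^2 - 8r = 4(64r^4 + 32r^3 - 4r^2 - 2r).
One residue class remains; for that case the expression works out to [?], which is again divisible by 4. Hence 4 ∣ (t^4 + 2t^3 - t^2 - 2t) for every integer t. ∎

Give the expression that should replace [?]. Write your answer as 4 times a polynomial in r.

The residues treated are {2, 1, 0}, so the missing case is t ≡ 3 (mod 4); write t = 4r+3.
Then (4r+3)^4 + 2(4r+3)^3 - (4r+3)^2 - 2(4r+3) = 256r^4 + 896r^3 + 1136r^2 + 616r + 120 = 4(64r^4 + 224r^3 + 284r^2 + 154r + 30).

4(64r^4 + 224r^3 + 284r^2 + 154r + 30)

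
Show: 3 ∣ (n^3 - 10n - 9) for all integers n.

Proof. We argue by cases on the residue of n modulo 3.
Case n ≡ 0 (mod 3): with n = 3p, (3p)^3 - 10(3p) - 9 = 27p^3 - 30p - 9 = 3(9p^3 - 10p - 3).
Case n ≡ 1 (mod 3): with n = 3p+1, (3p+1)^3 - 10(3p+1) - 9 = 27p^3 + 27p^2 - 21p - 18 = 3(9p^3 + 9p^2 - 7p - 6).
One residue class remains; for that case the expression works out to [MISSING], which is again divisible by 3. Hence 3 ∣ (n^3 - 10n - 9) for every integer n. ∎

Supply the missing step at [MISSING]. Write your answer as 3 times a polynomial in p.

The residues treated are {0, 1}, so the missing case is n ≡ 2 (mod 3); write n = 3p+2.
Then (3p+2)^3 - 10(3p+2) - 9 = 27p^3 + 54p^2 + 6p - 21 = 3(9p^3 + 18p^2 + 2p - 7).

3(9p^3 + 18p^2 + 2p - 7)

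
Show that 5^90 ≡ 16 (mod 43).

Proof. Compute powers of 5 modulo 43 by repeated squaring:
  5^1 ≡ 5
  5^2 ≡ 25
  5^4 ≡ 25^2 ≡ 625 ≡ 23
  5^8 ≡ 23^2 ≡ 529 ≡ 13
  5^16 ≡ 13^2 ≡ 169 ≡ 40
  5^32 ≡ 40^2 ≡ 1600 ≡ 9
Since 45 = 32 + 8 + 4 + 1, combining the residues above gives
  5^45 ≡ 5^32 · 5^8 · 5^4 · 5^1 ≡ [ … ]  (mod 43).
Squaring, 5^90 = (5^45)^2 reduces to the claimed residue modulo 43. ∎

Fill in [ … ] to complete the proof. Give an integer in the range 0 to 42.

Multiply the listed residues: 9 · 13 · 23 · 5 = 117 → 2691 → 13455.
Reducing modulo 43: 13455 = 312·43 + 39, so 5^45 ≡ 39.

39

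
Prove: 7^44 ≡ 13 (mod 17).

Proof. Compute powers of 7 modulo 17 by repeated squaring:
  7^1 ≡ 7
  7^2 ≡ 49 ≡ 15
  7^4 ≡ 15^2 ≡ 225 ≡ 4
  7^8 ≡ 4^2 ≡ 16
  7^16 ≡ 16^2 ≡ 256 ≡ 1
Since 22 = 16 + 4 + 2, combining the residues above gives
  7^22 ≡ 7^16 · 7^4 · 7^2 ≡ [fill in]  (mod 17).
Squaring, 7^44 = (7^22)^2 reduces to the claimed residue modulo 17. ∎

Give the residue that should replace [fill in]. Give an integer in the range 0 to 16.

7^16 · 7^4 · 7^2 ≡ 1 · 4 · 15 = 60.
60 mod 17 = 9, so 7^22 ≡ 9 (mod 17).

9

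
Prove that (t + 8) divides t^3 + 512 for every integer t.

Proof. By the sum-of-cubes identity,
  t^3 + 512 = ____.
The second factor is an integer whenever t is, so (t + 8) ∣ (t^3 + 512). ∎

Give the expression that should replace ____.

(t + 8)(t^2 - 8t + 64)

Polynomial division of t^3 + 512 by t + 8 leaves remainder 0 and quotient t^2 - 8t + 64.
Hence t^3 + 512 = (t + 8)(t^2 - 8t + 64).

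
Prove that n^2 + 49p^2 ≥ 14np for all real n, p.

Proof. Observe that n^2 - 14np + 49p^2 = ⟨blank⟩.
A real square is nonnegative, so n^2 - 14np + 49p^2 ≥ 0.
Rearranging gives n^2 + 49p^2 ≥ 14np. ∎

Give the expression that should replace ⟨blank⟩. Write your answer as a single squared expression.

(n - 7p)^2

n^2 - 14np + 49p^2 is a perfect-square trinomial: the outer terms are (n)^2 and (7p)^2, and the cross term is -2·n·7p.
So n^2 - 14np + 49p^2 = (n - 7p)^2 ≥ 0.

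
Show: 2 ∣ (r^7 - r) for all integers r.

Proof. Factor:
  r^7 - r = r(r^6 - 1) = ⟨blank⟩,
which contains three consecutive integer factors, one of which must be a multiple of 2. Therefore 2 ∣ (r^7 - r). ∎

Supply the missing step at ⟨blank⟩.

(r - 1)r(r + 1)(r^4 + r^2 + 1)

r^6 - 1 = (r^2 - 1)(r^4 + r^2 + 1), and r^2 - 1 = (r-1)(r+1).
So r(r^6 - 1) = (r - 1)r(r + 1)(r^4 + r^2 + 1).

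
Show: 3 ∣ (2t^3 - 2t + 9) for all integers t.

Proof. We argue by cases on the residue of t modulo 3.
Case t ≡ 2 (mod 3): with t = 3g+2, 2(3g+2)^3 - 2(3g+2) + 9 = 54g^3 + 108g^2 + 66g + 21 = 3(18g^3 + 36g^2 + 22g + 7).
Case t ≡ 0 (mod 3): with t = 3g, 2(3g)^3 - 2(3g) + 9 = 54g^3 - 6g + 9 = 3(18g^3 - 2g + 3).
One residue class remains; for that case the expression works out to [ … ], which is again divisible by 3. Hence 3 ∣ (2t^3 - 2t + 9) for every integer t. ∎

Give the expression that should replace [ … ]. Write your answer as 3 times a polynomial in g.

The residues treated are {2, 0}, so the missing case is t ≡ 1 (mod 3); write t = 3g+1.
Then 2(3g+1)^3 - 2(3g+1) + 9 = 54g^3 + 54g^2 + 12g + 9 = 3(18g^3 + 18g^2 + 4g + 3).

3(18g^3 + 18g^2 + 4g + 3)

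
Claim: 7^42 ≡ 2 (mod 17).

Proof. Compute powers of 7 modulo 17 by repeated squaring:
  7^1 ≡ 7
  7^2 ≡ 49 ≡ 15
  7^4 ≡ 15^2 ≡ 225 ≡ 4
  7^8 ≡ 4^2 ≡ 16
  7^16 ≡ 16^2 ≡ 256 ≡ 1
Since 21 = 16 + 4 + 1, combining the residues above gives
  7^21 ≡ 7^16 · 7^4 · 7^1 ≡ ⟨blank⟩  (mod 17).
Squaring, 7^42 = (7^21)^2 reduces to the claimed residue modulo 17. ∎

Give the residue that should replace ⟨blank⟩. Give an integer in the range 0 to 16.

7^16 · 7^4 · 7^1 ≡ 1 · 4 · 7 = 28.
28 mod 17 = 11, so 7^21 ≡ 11 (mod 17).

11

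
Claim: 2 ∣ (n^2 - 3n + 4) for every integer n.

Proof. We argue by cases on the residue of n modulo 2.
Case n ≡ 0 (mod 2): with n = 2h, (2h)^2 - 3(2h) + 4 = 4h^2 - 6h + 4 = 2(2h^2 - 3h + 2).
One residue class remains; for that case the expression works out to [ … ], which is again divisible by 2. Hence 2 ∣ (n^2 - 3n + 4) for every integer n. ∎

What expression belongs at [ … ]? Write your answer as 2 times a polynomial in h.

Only n ≡ 1 (mod 2) is unaccounted for. Put n = 2h+1:
(2h+1)^2 - 3(2h+1) + 4 expands to 4h^2 - 2h + 2,
and factoring out 2 leaves 2(2h^2 - h + 1).

2(2h^2 - h + 1)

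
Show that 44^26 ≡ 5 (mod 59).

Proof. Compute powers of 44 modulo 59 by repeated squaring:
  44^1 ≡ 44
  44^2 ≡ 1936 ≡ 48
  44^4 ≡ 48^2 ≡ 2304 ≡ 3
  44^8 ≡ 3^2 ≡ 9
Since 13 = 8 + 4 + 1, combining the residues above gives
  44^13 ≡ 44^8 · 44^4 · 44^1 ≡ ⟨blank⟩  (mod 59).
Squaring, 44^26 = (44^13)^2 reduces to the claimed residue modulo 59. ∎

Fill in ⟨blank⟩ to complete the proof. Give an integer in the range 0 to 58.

Multiply the listed residues: 9 · 3 · 44 = 27 → 1188.
Reducing modulo 59: 1188 = 20·59 + 8, so 44^13 ≡ 8.

8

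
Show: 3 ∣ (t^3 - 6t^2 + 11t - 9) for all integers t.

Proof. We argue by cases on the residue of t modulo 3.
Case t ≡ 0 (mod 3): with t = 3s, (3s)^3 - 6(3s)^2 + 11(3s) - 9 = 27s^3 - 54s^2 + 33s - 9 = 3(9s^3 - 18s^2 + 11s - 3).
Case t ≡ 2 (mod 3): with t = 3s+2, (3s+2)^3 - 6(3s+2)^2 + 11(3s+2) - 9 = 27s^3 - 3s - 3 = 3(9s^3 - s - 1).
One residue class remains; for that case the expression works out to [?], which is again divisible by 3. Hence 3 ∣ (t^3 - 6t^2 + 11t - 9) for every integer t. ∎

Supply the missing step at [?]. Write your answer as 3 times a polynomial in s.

3(9s^3 - 9s^2 + 2s - 1)

Only t ≡ 1 (mod 3) is unaccounted for. Put t = 3s+1:
(3s+1)^3 - 6(3s+1)^2 + 11(3s+1) - 9 expands to 27s^3 - 27s^2 + 6s - 3,
and factoring out 3 leaves 3(9s^3 - 9s^2 + 2s - 1).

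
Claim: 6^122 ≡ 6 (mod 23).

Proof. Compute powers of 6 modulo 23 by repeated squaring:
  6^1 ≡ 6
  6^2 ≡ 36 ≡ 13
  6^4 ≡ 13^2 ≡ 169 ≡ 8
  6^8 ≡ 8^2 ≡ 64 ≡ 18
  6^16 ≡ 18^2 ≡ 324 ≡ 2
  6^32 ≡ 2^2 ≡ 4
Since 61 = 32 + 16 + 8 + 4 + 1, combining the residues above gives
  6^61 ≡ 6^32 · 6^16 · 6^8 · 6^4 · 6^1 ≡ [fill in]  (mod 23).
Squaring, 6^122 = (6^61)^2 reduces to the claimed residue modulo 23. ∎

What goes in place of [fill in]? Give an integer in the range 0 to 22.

12

Multiply the listed residues: 4 · 2 · 18 · 8 · 6 = 8 → 144 → 1152 → 6912.
Reducing modulo 23: 6912 = 300·23 + 12, so 6^61 ≡ 12.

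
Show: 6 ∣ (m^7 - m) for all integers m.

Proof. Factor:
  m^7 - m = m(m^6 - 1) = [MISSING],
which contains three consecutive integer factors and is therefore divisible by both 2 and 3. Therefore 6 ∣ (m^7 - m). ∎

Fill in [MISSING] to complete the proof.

m^6 - 1 = (m^2 - 1)(m^4 + m^2 + 1), and m^2 - 1 = (m-1)(m+1).
So m(m^6 - 1) = (m - 1)m(m + 1)(m^4 + m^2 + 1).

(m - 1)m(m + 1)(m^4 + m^2 + 1)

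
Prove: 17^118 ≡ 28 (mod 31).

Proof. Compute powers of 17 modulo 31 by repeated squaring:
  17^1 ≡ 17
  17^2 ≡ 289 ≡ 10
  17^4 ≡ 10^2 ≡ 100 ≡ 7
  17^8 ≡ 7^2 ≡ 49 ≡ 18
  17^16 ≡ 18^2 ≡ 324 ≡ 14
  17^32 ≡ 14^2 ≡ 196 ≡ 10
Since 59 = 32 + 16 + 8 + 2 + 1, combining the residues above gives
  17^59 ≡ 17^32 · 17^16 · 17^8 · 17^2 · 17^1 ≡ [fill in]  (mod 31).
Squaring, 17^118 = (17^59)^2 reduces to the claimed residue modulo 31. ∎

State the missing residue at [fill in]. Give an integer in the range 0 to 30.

Multiply the listed residues: 10 · 14 · 18 · 10 · 17 = 140 → 2520 → 25200 → 428400.
Reducing modulo 31: 428400 = 13819·31 + 11, so 17^59 ≡ 11.

11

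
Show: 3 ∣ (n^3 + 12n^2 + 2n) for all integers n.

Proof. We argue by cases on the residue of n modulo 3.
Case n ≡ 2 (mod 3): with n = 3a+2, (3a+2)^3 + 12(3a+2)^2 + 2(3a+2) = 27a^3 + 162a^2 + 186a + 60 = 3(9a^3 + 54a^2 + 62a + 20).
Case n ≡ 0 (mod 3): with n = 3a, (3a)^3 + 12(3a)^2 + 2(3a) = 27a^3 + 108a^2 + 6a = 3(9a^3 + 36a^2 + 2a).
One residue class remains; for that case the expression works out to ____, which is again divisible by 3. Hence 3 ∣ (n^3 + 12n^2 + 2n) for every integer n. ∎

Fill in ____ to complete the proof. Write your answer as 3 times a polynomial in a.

3(9a^3 + 45a^2 + 29a + 5)

The residues treated are {2, 0}, so the missing case is n ≡ 1 (mod 3); write n = 3a+1.
Then (3a+1)^3 + 12(3a+1)^2 + 2(3a+1) = 27a^3 + 135a^2 + 87a + 15 = 3(9a^3 + 45a^2 + 29a + 5).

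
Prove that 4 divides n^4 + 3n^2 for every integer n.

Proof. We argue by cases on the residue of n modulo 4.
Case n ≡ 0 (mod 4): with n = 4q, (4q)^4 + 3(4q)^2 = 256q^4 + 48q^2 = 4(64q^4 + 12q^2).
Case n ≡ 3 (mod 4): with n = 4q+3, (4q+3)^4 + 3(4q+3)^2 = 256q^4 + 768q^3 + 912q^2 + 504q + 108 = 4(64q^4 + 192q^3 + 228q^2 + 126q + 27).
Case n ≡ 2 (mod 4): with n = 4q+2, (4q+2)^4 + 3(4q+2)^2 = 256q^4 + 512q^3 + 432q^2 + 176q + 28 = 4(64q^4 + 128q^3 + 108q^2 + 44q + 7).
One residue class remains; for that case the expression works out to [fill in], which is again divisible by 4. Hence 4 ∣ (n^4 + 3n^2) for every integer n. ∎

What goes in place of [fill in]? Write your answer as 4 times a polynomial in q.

Only n ≡ 1 (mod 4) is unaccounted for. Put n = 4q+1:
(4q+1)^4 + 3(4q+1)^2 expands to 256q^4 + 256q^3 + 144q^2 + 40q + 4,
and factoring out 4 leaves 4(64q^4 + 64q^3 + 36q^2 + 10q + 1).

4(64q^4 + 64q^3 + 36q^2 + 10q + 1)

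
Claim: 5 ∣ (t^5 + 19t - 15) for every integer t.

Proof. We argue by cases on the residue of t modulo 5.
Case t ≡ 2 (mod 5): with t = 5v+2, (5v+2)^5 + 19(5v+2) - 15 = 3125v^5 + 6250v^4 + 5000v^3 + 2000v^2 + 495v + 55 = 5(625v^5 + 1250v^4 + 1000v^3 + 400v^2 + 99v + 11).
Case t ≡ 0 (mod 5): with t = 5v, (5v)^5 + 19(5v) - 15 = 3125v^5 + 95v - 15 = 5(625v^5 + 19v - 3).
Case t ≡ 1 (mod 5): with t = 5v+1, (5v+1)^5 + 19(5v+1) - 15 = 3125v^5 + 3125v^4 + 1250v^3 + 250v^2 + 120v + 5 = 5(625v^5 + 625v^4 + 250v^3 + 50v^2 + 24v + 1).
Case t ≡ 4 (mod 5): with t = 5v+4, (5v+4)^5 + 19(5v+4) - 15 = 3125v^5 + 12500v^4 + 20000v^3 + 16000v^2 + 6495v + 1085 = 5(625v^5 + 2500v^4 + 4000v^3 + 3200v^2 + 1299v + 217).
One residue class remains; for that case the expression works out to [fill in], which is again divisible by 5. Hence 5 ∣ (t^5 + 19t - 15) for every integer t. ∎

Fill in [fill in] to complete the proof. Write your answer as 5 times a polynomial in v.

5(625v^5 + 1875v^4 + 2250v^3 + 1350v^2 + 424v + 57)

The residues treated are {2, 0, 1, 4}, so the missing case is t ≡ 3 (mod 5); write t = 5v+3.
Then (5v+3)^5 + 19(5v+3) - 15 = 3125v^5 + 9375v^4 + 11250v^3 + 6750v^2 + 2120v + 285 = 5(625v^5 + 1875v^4 + 2250v^3 + 1350v^2 + 424v + 57).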